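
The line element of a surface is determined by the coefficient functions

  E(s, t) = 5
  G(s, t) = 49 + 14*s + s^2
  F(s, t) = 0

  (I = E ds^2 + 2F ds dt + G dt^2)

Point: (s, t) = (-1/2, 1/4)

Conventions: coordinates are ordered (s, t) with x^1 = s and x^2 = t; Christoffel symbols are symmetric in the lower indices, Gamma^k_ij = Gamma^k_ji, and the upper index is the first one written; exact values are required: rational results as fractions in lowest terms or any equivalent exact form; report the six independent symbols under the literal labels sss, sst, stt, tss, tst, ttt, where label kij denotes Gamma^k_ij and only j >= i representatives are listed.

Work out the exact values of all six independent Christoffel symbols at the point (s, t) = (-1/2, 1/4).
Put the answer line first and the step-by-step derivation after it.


Answer: Gamma_sss = 0, Gamma_sst = 0, Gamma_stt = -13/10, Gamma_tss = 0, Gamma_tst = 2/13, Gamma_ttt = 0

E = 5, F = 0, G = 169/4 at the point
E_s = 0, E_t = 0, F_s = 0, F_t = 0, G_s = 13, G_t = 0
EG - F^2 = 845/4;  g^inv = (4/845) * [[169/4, 0], [0, 5]]
first-kind symbols [ij,l] = (1/2)(d_i g_jl + d_j g_il - d_l g_ij): [ss,s] = E_s/2 = 0, [ss,t] = F_s - E_t/2 = 0, [st,s] = E_t/2 = 0, [st,t] = G_s/2 = 13/2, [tt,s] = F_t - G_s/2 = -13/2, [tt,t] = G_t/2 = 0
Gamma^s_ij = (G*[ij,s] - F*[ij,t])/(EG - F^2), Gamma^t_ij = (E*[ij,t] - F*[ij,s])/(EG - F^2)


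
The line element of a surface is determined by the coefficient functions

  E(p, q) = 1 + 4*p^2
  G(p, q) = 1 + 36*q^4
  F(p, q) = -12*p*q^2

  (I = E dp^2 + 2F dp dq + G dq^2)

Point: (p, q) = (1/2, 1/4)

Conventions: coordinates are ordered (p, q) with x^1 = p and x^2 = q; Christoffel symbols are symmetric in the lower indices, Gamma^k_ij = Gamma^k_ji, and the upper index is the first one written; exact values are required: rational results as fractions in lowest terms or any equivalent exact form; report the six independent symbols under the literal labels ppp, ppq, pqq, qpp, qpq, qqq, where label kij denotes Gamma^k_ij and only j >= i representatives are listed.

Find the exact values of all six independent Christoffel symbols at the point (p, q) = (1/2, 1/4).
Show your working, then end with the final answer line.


E = 2, F = -3/8, G = 73/64 at the point
E_p = 4, E_q = 0, F_p = -3/4, F_q = -3, G_p = 0, G_q = 9/4
EG - F^2 = 137/64;  g^inv = (64/137) * [[73/64, 3/8], [3/8, 2]]
first-kind symbols [ij,l] = (1/2)(d_i g_jl + d_j g_il - d_l g_ij): [pp,p] = E_p/2 = 2, [pp,q] = F_p - E_q/2 = -3/4, [pq,p] = E_q/2 = 0, [pq,q] = G_p/2 = 0, [qq,p] = F_q - G_p/2 = -3, [qq,q] = G_q/2 = 9/8
Gamma^p_ij = (G*[ij,p] - F*[ij,q])/(EG - F^2), Gamma^q_ij = (E*[ij,q] - F*[ij,p])/(EG - F^2)

Answer: Gamma_ppp = 128/137, Gamma_ppq = 0, Gamma_pqq = -192/137, Gamma_qpp = -48/137, Gamma_qpq = 0, Gamma_qqq = 72/137


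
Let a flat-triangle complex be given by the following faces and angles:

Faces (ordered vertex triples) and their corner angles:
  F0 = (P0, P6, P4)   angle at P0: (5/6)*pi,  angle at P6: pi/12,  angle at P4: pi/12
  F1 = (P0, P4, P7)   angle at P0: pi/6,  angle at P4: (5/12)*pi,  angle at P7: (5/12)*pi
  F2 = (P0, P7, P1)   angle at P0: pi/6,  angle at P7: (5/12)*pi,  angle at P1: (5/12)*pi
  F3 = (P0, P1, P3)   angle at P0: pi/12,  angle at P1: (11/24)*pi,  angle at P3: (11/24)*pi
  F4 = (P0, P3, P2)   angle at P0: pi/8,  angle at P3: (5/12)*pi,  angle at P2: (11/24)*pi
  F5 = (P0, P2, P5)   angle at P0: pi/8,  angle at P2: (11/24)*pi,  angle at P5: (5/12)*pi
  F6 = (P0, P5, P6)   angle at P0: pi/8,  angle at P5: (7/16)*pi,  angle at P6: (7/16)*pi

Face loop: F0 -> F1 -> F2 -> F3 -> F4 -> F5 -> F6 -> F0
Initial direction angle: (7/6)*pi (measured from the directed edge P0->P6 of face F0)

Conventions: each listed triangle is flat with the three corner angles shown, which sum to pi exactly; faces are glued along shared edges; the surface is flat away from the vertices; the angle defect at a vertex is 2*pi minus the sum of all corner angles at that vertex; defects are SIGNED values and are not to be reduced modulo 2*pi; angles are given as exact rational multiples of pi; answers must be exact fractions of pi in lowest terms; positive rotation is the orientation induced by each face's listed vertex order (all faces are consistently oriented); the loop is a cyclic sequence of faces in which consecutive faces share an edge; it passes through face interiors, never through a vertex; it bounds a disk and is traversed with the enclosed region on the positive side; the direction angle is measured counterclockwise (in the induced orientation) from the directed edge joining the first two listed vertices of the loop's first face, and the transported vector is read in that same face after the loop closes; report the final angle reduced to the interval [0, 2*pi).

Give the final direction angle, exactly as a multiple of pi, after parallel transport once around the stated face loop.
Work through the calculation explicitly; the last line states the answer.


enclosed vertex P0: corner angles sum to (13/8)*pi, defect = 2*pi - (13/8)*pi = (3/8)*pi
by Gauss-Bonnet the loop rotates the vector by the enclosed defect sum (positive orientation, mod 2*pi)
final angle = (7/6)*pi + (3/8)*pi = (37/24)*pi (mod 2*pi)

Answer: final direction angle = (37/24)*pi


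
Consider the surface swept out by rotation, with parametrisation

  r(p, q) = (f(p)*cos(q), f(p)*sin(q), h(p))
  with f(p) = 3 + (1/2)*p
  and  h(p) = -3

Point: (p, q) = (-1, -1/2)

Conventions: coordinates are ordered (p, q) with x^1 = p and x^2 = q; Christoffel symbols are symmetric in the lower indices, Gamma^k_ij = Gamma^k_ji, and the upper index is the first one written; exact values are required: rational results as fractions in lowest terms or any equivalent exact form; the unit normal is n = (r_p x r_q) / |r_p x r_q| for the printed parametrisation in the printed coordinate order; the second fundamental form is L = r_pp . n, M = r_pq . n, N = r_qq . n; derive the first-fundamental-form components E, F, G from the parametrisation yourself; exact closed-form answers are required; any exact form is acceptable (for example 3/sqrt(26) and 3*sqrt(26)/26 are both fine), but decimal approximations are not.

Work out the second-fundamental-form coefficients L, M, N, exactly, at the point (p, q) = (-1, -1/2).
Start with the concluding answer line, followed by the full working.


Answer: L = 0, M = 0, N = 0

f = 5/2, f' = 1/2, f'' = 0, h' = 0, h'' = 0
E = 1/4, F = 0, G = 25/4; answer radicand W^2 = 1/4
unnormalised second-form numerators: l = 0, m = 0, n = 0; L = l/sqrt(1/4), and similarly M = m/sqrt(W^2), N = n/sqrt(W^2)


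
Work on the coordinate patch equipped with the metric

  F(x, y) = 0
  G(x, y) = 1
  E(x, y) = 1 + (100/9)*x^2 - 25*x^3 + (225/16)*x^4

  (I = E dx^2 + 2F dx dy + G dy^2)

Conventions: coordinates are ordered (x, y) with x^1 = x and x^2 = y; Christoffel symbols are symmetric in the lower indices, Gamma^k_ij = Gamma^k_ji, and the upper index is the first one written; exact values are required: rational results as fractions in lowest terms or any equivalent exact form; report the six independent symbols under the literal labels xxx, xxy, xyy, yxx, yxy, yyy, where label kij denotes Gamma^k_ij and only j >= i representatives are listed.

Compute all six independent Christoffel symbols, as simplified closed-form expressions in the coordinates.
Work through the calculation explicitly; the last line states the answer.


E = 1 + (100/9)*x^2 - 25*x^3 + (225/16)*x^4; F = 0; G = 1
Gamma^k_ij = (1/2) g^{kl} (d_i g_jl + d_j g_il - d_l g_ij), with g^inv = (1/(EG-F^2)) [[G, -F], [-F, E]]
first partials: E_x = (200/9)*x - 75*x^2 + (225/4)*x^3, E_y = 0, F_x = 0, F_y = 0, G_x = 0, G_y = 0
D = EG - F^2 = 1 + (100/9)*x^2 - 25*x^3 + (225/16)*x^4
expanded: Gamma^x_xx = (G E_x - 2F F_x + F E_y)/(2D), Gamma^x_xy = (G E_y - F G_x)/(2D), Gamma^x_yy = (2G F_y - G G_x - F G_y)/(2D), Gamma^y_xx = (2E F_x - E E_y - F E_x)/(2D), Gamma^y_xy = (E G_x - F E_y)/(2D), Gamma^y_yy = (E G_y - 2F F_y + F G_x)/(2D); substitute and cancel common factors

Answer: Gamma_xxx = (4050*x^3 - 5400*x^2 + 1600*x)/(2025*x^4 - 3600*x^3 + 1600*x^2 + 144), Gamma_xxy = 0, Gamma_xyy = 0, Gamma_yxx = 0, Gamma_yxy = 0, Gamma_yyy = 0


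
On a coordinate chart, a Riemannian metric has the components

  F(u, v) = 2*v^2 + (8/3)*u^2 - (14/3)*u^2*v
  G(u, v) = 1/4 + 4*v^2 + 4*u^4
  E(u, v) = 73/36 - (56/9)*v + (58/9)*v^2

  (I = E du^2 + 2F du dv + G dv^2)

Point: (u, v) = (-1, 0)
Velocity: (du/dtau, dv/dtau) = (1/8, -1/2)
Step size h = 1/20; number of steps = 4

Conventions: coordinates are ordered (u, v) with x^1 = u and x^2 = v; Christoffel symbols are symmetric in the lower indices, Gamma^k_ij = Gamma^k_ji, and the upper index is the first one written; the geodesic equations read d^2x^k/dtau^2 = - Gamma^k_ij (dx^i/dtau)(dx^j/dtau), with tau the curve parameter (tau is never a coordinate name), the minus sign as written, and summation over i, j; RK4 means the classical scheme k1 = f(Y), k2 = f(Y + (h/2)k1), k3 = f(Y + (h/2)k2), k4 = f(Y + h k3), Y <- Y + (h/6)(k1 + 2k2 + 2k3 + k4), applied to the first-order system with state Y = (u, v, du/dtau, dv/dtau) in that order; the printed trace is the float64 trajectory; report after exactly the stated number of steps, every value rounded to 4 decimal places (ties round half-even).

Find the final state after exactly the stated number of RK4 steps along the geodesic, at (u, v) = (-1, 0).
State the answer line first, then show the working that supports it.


Answer: u = -1.0072, v = -0.0793, du/dtau = -0.1865, dv/dtau = -0.2812

f(Y) = (du/dtau, dv/dtau, -Gamma^u_ij Y'^i Y'^j, -Gamma^v_ij Y'^i Y'^j) with the Gammas evaluated at the stage position; h = 0.050000; intermediate values shown to 6 dp
step 0: u = -1.0000, v = 0.0000, du/dtau = 0.1250, dv/dtau = -0.5000
step 1:
  k1: at (u, v) = (-1.000000, 0.000000), (du/dtau, dv/dtau) = (0.125000, -0.500000); Gamma_uuu = 3.932412, Gamma_uuv = 5.382488, Gamma_uvv = 9.400922, Gamma_vuu = -2.990271, Gamma_vuv = -5.259601, Gamma_vvv = -5.898618; k1 = (0.125000, -0.500000, -1.738863, 0.863927)
  k2: at (u, v) = (-0.996875, -0.012500), (du/dtau, dv/dtau) = (0.081528, -0.478402); Gamma_uuu = 4.008171, Gamma_uuv = 5.319610, Gamma_uvv = 9.070340, Gamma_vuu = -3.117616, Gamma_vuv = -5.316145, Gamma_vvv = -5.859581; k2 = (0.081528, -0.478402, -1.687590, 0.947100)
  k3: at (u, v) = (-0.997962, -0.011960), (du/dtau, dv/dtau) = (0.082810, -0.476323); Gamma_uuu = 4.011904, Gamma_uuv = 5.345049, Gamma_uvv = 9.132780, Gamma_vuu = -3.111543, Gamma_vuv = -5.321224, Gamma_vvv = -5.882565; k3 = (0.082810, -0.476323, -1.677921, 0.936207)
  k4: at (u, v) = (-0.995859, -0.023816), (du/dtau, dv/dtau) = (0.041104, -0.453190); Gamma_uuu = 4.087064, Gamma_uuv = 5.301637, Gamma_uvv = 8.870085, Gamma_vuu = -3.232328, Gamma_vuv = -5.377441, Gamma_vvv = -5.862060; k4 = (0.041104, -0.453190, -1.631134, 1.009075)
  Y <- Y + (h/6)(k1 + 2k2 + 2k3 + k4): u = -0.9959, v = -0.0239, du/dtau = 0.0408, dv/dtau = -0.4530
step 2:
  k1: at (u, v) = (-0.995877, -0.023855), (du/dtau, dv/dtau) = (0.040825, -0.453003); Gamma_uuu = 4.087493, Gamma_uuv = 5.302070, Gamma_uvv = 8.870443, Gamma_vuu = -3.232718, Gamma_vuv = -5.377819, Gamma_vvv = -5.862534; k1 = (0.040825, -0.453003, -1.631022, 1.009537)
  k2: at (u, v) = (-0.994856, -0.035180), (du/dtau, dv/dtau) = (0.000049, -0.427765); Gamma_uuu = 4.164051, Gamma_uuv = 5.280275, Gamma_uvv = 8.674610, Gamma_vuu = -3.347929, Gamma_vuv = -5.435648, Gamma_vvv = -5.862691; k2 = (0.000049, -0.427765, -1.587081, 1.072542)
  k3: at (u, v) = (-0.995876, -0.034549), (du/dtau, dv/dtau) = (0.001148, -0.426190); Gamma_uuu = 4.167568, Gamma_uuv = 5.305031, Gamma_uvv = 8.732979, Gamma_vuu = -3.341240, Gamma_vuv = -5.440830, Gamma_vvv = -5.884602; k3 = (0.001148, -0.426190, -1.581053, 1.063546)
  k4: at (u, v) = (-0.995819, -0.045165), (du/dtau, dv/dtau) = (-0.038228, -0.399826); Gamma_uuu = 4.244934, Gamma_uuv = 5.303659, Gamma_uvv = 8.596694, Gamma_vuu = -3.449342, Gamma_vuv = -5.500249, Gamma_vvv = -5.903534; k4 = (-0.038228, -0.399826, -1.542604, 1.116921)
  Y <- Y + (h/6)(k1 + 2k2 + 2k3 + k4): u = -0.9958, v = -0.0452, du/dtau = -0.0384, dv/dtau = -0.3997
step 3:
  k1: at (u, v) = (-0.995835, -0.045195), (du/dtau, dv/dtau) = (-0.038424, -0.399681); Gamma_uuu = 4.245283, Gamma_uuv = 5.304045, Gamma_uvv = 8.597095, Gamma_vuu = -3.449646, Gamma_vuv = -5.500556, Gamma_vvv = -5.903950; k1 = (-0.038424, -0.399681, -1.542525, 1.117169)
  k2: at (u, v) = (-0.996796, -0.055187), (du/dtau, dv/dtau) = (-0.076987, -0.371752); Gamma_uuu = 4.325133, Gamma_uuv = 5.325097, Gamma_uvv = 8.520518, Gamma_vuu = -3.551493, Gamma_vuv = -5.563270, Gamma_vvv = -5.943485; k2 = (-0.076987, -0.371752, -1.507978, 1.160881)
  k3: at (u, v) = (-0.997760, -0.054489), (du/dtau, dv/dtau) = (-0.076124, -0.370659); Gamma_uuu = 4.328481, Gamma_uuv = 5.349438, Gamma_uvv = 8.576213, Gamma_vuu = -3.544341, Gamma_vuv = -5.568565, Gamma_vvv = -5.964627; k3 = (-0.076124, -0.370659, -1.505233, 1.154253)
  k4: at (u, v) = (-0.999641, -0.063728), (du/dtau, dv/dtau) = (-0.113686, -0.341969); Gamma_uuu = 4.410419, Gamma_uuv = 5.392266, Gamma_uvv = 8.554708, Gamma_vuu = -3.638862, Gamma_vuv = -5.634712, Gamma_vvv = -6.023435; k4 = (-0.113686, -0.341969, -1.476682, 1.189548)
  Y <- Y + (h/6)(k1 + 2k2 + 2k3 + k4): u = -0.9997, v = -0.0637, du/dtau = -0.1138, dv/dtau = -0.3419
step 4:
  k1: at (u, v) = (-0.999655, -0.063749), (du/dtau, dv/dtau) = (-0.113805, -0.341873); Gamma_uuu = 4.410685, Gamma_uuv = 5.392589, Gamma_uvv = 8.555099, Gamma_vuu = -3.639077, Gamma_vuv = -5.634947, Gamma_vvv = -6.023777; k1 = (-0.113805, -0.341873, -1.476636, 1.189648)
  k2: at (u, v) = (-1.002500, -0.072296), (du/dtau, dv/dtau) = (-0.150720, -0.312132); Gamma_uuu = 4.495994, Gamma_uuv = 5.458993, Gamma_uvv = 8.589802, Gamma_vuu = -3.726903, Gamma_vuv = -5.705883, Gamma_vvv = -6.103452; k2 = (-0.150720, -0.312132, -1.452639, 1.216162)
  k3: at (u, v) = (-1.003423, -0.071552), (du/dtau, dv/dtau) = (-0.150120, -0.311469); Gamma_uuu = 4.499189, Gamma_uuv = 5.483188, Gamma_uvv = 8.644244, Gamma_vuu = -3.719381, Gamma_vuv = -5.711242, Gamma_vvv = -6.124181; k3 = (-0.150120, -0.311469, -1.452762, 1.212036)
  k4: at (u, v) = (-1.007161, -0.079322), (du/dtau, dv/dtau) = (-0.186443, -0.281271); Gamma_uuu = 4.587568, Gamma_uuv = 5.573062, Gamma_uvv = 8.733256, Gamma_vuu = -3.799732, Gamma_vuv = -5.787085, Gamma_vvv = -6.224094; k4 = (-0.186443, -0.281271, -1.434899, 1.231452)
  Y <- Y + (h/6)(k1 + 2k2 + 2k3 + k4): u = -1.0072, v = -0.0793, du/dtau = -0.1865, dv/dtau = -0.2812


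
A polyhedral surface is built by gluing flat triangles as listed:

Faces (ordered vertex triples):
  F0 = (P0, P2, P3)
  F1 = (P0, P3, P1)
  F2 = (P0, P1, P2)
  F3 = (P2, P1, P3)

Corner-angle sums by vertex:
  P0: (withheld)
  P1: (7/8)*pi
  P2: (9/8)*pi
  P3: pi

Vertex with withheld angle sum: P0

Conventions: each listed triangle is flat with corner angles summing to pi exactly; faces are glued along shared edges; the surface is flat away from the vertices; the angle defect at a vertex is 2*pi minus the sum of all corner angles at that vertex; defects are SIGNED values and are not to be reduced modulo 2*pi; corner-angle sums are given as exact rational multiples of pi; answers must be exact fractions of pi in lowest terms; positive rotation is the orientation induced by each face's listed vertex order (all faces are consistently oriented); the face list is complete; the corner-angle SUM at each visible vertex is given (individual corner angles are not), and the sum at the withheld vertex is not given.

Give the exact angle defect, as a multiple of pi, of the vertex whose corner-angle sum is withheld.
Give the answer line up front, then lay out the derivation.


Answer: defect(P0) = pi

V = 4, E = 6, F = 4; chi = V - E + F = 2
Gauss-Bonnet: total defect = 2*pi*chi = 4*pi; visible defects sum to 3*pi


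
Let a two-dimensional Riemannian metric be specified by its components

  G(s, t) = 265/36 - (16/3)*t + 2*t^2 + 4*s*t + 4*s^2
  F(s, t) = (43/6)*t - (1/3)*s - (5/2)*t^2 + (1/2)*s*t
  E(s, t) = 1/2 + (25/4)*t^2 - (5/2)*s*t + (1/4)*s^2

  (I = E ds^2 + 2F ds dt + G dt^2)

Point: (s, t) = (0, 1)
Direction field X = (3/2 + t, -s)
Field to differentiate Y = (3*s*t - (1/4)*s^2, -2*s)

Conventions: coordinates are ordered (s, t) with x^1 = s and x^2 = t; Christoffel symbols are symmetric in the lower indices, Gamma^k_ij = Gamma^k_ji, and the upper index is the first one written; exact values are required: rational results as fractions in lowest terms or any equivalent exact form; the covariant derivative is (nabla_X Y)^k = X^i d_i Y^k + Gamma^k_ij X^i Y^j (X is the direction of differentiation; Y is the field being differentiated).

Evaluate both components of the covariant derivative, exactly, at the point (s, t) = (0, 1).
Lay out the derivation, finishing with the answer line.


E = 27/4, F = 14/3, G = 145/36 at the point
E_s = -5/2, E_t = 25/2, F_s = 1/6, F_t = 13/6, G_s = 4, G_t = -4/3
EG - F^2 = 779/144;  g^inv = (144/779) * [[145/36, -14/3], [-14/3, 27/4]]
first-kind symbols [ij,l] = (1/2)(d_i g_jl + d_j g_il - d_l g_ij): [ss,s] = E_s/2 = -5/4, [ss,t] = F_s - E_t/2 = -73/12, [st,s] = E_t/2 = 25/4, [st,t] = G_s/2 = 2, [tt,s] = F_t - G_s/2 = 1/6, [tt,t] = G_t/2 = -2/3
Gamma^s_ij = (G*[ij,s] - F*[ij,t])/(EG - F^2), Gamma^t_ij = (E*[ij,t] - F*[ij,s])/(EG - F^2)
Gamma_sss = 177/41, Gamma_sst = 2281/779, Gamma_stt = 86/123, Gamma_tss = -267/41, Gamma_tst = -2256/779, Gamma_ttt = -40/41
X = (5/2, 0), Y = (0, 0) at the point

Answer: (nabla_X Y)^s = 15/2, (nabla_X Y)^t = -5


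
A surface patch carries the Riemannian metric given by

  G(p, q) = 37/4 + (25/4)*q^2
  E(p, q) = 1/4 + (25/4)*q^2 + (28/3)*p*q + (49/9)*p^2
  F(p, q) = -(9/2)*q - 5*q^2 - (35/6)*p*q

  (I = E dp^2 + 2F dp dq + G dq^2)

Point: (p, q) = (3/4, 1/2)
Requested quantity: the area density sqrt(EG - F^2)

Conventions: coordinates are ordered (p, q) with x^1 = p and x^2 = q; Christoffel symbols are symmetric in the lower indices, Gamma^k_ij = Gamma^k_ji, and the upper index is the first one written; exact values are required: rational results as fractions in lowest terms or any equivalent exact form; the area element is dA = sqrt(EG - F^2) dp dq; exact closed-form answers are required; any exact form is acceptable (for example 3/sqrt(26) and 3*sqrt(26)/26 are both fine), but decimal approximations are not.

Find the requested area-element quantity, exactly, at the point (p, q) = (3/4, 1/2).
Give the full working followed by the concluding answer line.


E = 67/8, F = -91/16, G = 173/16; EG - F^2 = 14901/256

Answer: sqrt(EG - F^2) = sqrt(14901)/16


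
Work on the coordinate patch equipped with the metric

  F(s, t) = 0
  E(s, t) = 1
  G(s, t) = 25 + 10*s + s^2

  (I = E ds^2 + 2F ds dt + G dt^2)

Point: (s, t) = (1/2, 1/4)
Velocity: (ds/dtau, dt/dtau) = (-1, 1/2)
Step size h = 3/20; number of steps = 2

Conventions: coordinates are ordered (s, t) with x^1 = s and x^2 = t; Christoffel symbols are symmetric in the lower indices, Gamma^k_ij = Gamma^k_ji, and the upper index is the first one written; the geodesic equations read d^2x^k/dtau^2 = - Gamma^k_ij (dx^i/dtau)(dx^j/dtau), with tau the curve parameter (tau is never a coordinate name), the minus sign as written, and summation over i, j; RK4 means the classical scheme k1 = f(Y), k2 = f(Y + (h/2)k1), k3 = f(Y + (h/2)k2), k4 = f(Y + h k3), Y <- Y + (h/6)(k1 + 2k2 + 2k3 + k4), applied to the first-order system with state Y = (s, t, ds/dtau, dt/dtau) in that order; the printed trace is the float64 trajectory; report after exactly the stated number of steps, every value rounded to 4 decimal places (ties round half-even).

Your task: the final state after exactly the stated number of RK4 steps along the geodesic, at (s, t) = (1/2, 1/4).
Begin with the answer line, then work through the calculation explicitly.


Answer: s = 0.2650, t = 0.4073, ds/dtau = -0.5567, dt/dtau = 0.5456

f(Y) = (ds/dtau, dt/dtau, -Gamma^s_ij Y'^i Y'^j, -Gamma^t_ij Y'^i Y'^j) with the Gammas evaluated at the stage position; h = 0.150000; intermediate values shown to 6 dp
step 0: s = 0.5000, t = 0.2500, ds/dtau = -1.0000, dt/dtau = 0.5000
step 1:
  k1: at (s, t) = (0.500000, 0.250000), (ds/dtau, dt/dtau) = (-1.000000, 0.500000); Gamma_sss = 0.000000, Gamma_sst = 0.000000, Gamma_stt = -5.500000, Gamma_tss = 0.000000, Gamma_tst = 0.181818, Gamma_ttt = 0.000000; k1 = (-1.000000, 0.500000, 1.375000, 0.181818)
  k2: at (s, t) = (0.425000, 0.287500), (ds/dtau, dt/dtau) = (-0.896875, 0.513636); Gamma_sss = 0.000000, Gamma_sst = 0.000000, Gamma_stt = -5.425000, Gamma_tss = 0.000000, Gamma_tst = 0.184332, Gamma_ttt = 0.000000; k2 = (-0.896875, 0.513636, 1.431236, 0.169831)
  k3: at (s, t) = (0.432734, 0.288523), (ds/dtau, dt/dtau) = (-0.892657, 0.512737); Gamma_sss = 0.000000, Gamma_sst = 0.000000, Gamma_stt = -5.432734, Gamma_tss = 0.000000, Gamma_tst = 0.184069, Gamma_ttt = 0.000000; k3 = (-0.892657, 0.512737, 1.428264, 0.168497)
  k4: at (s, t) = (0.366101, 0.326911), (ds/dtau, dt/dtau) = (-0.785760, 0.525274); Gamma_sss = 0.000000, Gamma_sst = 0.000000, Gamma_stt = -5.366101, Gamma_tss = 0.000000, Gamma_tst = 0.186355, Gamma_ttt = 0.000000; k4 = (-0.785760, 0.525274, 1.480579, 0.153832)
  Y <- Y + (h/6)(k1 + 2k2 + 2k3 + k4): s = 0.3659, t = 0.3270, ds/dtau = -0.7856, dt/dtau = 0.5253
step 2:
  k1: at (s, t) = (0.365879, 0.326951), (ds/dtau, dt/dtau) = (-0.785636, 0.525308); Gamma_sss = 0.000000, Gamma_sst = 0.000000, Gamma_stt = -5.365879, Gamma_tss = 0.000000, Gamma_tst = 0.186363, Gamma_ttt = 0.000000; k1 = (-0.785636, 0.525308, 1.480704, 0.153824)
  k2: at (s, t) = (0.306957, 0.366349), (ds/dtau, dt/dtau) = (-0.674583, 0.536844); Gamma_sss = 0.000000, Gamma_sst = 0.000000, Gamma_stt = -5.306957, Gamma_tss = 0.000000, Gamma_tst = 0.188432, Gamma_ttt = 0.000000; k2 = (-0.674583, 0.536844, 1.529475, 0.136480)
  k3: at (s, t) = (0.315286, 0.367214), (ds/dtau, dt/dtau) = (-0.670925, 0.535544); Gamma_sss = 0.000000, Gamma_sst = 0.000000, Gamma_stt = -5.315286, Gamma_tss = 0.000000, Gamma_tst = 0.188137, Gamma_ttt = 0.000000; k3 = (-0.670925, 0.535544, 1.524461, 0.135199)
  k4: at (s, t) = (0.265241, 0.407282), (ds/dtau, dt/dtau) = (-0.556966, 0.545587); Gamma_sss = 0.000000, Gamma_sst = 0.000000, Gamma_stt = -5.265241, Gamma_tss = 0.000000, Gamma_tst = 0.189925, Gamma_ttt = 0.000000; k4 = (-0.556966, 0.545587, 1.567281, 0.115426)
  Y <- Y + (h/6)(k1 + 2k2 + 2k3 + k4): s = 0.2650, t = 0.4073, ds/dtau = -0.5567, dt/dtau = 0.5456


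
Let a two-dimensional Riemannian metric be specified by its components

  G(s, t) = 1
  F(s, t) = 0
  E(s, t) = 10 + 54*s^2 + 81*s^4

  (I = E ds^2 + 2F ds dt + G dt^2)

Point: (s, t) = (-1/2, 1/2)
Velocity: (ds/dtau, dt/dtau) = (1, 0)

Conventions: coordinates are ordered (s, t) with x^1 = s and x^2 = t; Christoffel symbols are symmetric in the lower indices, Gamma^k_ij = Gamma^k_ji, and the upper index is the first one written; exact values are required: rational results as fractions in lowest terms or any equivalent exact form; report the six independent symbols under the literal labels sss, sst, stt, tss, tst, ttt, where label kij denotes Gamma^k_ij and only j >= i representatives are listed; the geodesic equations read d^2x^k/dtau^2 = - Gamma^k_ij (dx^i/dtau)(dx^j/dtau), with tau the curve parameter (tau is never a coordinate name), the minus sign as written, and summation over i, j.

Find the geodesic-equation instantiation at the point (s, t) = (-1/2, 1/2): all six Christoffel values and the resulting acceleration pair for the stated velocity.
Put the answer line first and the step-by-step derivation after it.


Answer: Gamma_sss = -756/457, Gamma_sst = 0, Gamma_stt = 0, Gamma_tss = 0, Gamma_tst = 0, Gamma_ttt = 0; accelerations (d^2s/dtau^2, d^2t/dtau^2) = (756/457, 0)

E = 457/16, F = 0, G = 1 at the point
E_s = -189/2, E_t = 0, F_s = 0, F_t = 0, G_s = 0, G_t = 0
EG - F^2 = 457/16;  g^inv = (16/457) * [[1, 0], [0, 457/16]]
first-kind symbols [ij,l] = (1/2)(d_i g_jl + d_j g_il - d_l g_ij): [ss,s] = E_s/2 = -189/4, [ss,t] = F_s - E_t/2 = 0, [st,s] = E_t/2 = 0, [st,t] = G_s/2 = 0, [tt,s] = F_t - G_s/2 = 0, [tt,t] = G_t/2 = 0
Gamma^s_ij = (G*[ij,s] - F*[ij,t])/(EG - F^2), Gamma^t_ij = (E*[ij,t] - F*[ij,s])/(EG - F^2)
Gamma_sss = -756/457, Gamma_sst = 0, Gamma_stt = 0, Gamma_tss = 0, Gamma_tst = 0, Gamma_ttt = 0
d^2s/dtau^2 = -(Gamma_sss*(1)^2 + 2*Gamma_sst*(1)*(0) + Gamma_stt*(0)^2) = 756/457
d^2t/dtau^2 = -(Gamma_tss*(1)^2 + 2*Gamma_tst*(1)*(0) + Gamma_ttt*(0)^2) = 0


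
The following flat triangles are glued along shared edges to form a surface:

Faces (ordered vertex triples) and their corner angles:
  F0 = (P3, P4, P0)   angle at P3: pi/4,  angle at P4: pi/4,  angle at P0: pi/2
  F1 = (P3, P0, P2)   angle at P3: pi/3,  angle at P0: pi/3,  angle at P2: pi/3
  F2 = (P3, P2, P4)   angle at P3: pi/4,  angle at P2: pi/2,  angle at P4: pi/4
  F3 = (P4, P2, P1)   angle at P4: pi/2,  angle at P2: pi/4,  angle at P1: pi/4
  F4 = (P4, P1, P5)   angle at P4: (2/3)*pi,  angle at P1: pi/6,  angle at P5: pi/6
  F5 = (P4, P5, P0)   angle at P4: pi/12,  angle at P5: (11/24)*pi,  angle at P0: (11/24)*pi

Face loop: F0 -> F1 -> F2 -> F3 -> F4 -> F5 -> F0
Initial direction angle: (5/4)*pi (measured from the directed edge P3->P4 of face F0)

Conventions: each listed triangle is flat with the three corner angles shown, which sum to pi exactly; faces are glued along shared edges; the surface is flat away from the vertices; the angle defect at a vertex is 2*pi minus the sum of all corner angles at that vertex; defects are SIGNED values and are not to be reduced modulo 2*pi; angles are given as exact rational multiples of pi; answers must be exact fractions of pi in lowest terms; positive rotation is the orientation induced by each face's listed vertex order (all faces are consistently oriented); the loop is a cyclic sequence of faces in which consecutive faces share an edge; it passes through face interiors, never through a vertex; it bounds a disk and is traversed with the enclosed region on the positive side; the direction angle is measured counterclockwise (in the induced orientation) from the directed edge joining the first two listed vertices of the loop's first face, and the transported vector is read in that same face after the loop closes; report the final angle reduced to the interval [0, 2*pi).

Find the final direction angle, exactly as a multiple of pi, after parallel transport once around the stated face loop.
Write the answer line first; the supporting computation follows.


Answer: final direction angle = (2/3)*pi

enclosed vertex P3: corner angles sum to (5/6)*pi, defect = 2*pi - (5/6)*pi = (7/6)*pi
enclosed vertex P4: corner angles sum to (7/4)*pi, defect = 2*pi - (7/4)*pi = pi/4
by Gauss-Bonnet the loop rotates the vector by the enclosed defect sum (positive orientation, mod 2*pi)
final angle = (5/4)*pi + (17/12)*pi = (2/3)*pi (mod 2*pi)


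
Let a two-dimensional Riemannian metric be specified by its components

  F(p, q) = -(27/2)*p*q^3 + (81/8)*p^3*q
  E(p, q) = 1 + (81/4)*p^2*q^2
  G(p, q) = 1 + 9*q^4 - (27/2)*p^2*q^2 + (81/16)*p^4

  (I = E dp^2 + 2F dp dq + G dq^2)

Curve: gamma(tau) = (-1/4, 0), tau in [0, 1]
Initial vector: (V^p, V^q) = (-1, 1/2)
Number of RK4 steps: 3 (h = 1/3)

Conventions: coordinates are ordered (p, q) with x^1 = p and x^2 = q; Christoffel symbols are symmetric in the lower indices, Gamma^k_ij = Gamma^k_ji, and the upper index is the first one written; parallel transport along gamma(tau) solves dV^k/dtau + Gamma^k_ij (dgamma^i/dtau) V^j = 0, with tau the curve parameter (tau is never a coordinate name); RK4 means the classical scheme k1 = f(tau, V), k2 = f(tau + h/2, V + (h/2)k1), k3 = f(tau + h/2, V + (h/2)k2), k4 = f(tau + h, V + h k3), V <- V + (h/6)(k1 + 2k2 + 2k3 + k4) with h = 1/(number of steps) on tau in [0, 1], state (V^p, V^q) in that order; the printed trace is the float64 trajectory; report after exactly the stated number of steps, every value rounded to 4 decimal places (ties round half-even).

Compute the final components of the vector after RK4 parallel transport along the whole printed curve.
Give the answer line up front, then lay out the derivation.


Answer: V^p = -1.0000, V^q = 0.5000

gamma'(tau) = (0, 0); f(tau, V)^k = -Gamma^k_ij(gamma(tau)) gamma'^i(tau) V^j; h = 1/3; intermediate values shown to 6 dp
curve data and Christoffel symbols at the stage parameters:
  tau = 0.000000: gamma = (-0.250000, 0.000000), gamma' = (0.000000, 0.000000); Gamma_ppp = 0.000000, Gamma_ppq = 0.000000, Gamma_pqq = 0.000000, Gamma_qpp = 0.000000, Gamma_qpq = -0.155135, Gamma_qqq = 0.000000
  tau = 0.166667: gamma = (-0.250000, 0.000000), gamma' = (0.000000, 0.000000); Gamma_ppp = 0.000000, Gamma_ppq = 0.000000, Gamma_pqq = 0.000000, Gamma_qpp = 0.000000, Gamma_qpq = -0.155135, Gamma_qqq = 0.000000
  tau = 0.333333: gamma = (-0.250000, 0.000000), gamma' = (0.000000, 0.000000); Gamma_ppp = 0.000000, Gamma_ppq = 0.000000, Gamma_pqq = 0.000000, Gamma_qpp = 0.000000, Gamma_qpq = -0.155135, Gamma_qqq = 0.000000
  tau = 0.500000: gamma = (-0.250000, 0.000000), gamma' = (0.000000, 0.000000); Gamma_ppp = 0.000000, Gamma_ppq = 0.000000, Gamma_pqq = 0.000000, Gamma_qpp = 0.000000, Gamma_qpq = -0.155135, Gamma_qqq = 0.000000
  tau = 0.666667: gamma = (-0.250000, 0.000000), gamma' = (0.000000, 0.000000); Gamma_ppp = 0.000000, Gamma_ppq = 0.000000, Gamma_pqq = 0.000000, Gamma_qpp = 0.000000, Gamma_qpq = -0.155135, Gamma_qqq = 0.000000
  tau = 0.833333: gamma = (-0.250000, 0.000000), gamma' = (0.000000, 0.000000); Gamma_ppp = 0.000000, Gamma_ppq = 0.000000, Gamma_pqq = 0.000000, Gamma_qpp = 0.000000, Gamma_qpq = -0.155135, Gamma_qqq = 0.000000
  tau = 1.000000: gamma = (-0.250000, 0.000000), gamma' = (0.000000, 0.000000); Gamma_ppp = 0.000000, Gamma_ppq = 0.000000, Gamma_pqq = 0.000000, Gamma_qpp = 0.000000, Gamma_qpq = -0.155135, Gamma_qqq = 0.000000
step 0: V^p = -1.0000, V^q = 0.5000
step 1: k1 = (0.000000, 0.000000), k2 = (0.000000, 0.000000), k3 = (0.000000, 0.000000), k4 = (0.000000, 0.000000); V <- V + (h/6)(k1 + 2k2 + 2k3 + k4): V^p = -1.0000, V^q = 0.5000
step 2: k1 = (0.000000, 0.000000), k2 = (0.000000, 0.000000), k3 = (0.000000, 0.000000), k4 = (0.000000, 0.000000); V <- V + (h/6)(k1 + 2k2 + 2k3 + k4): V^p = -1.0000, V^q = 0.5000
step 3: k1 = (0.000000, 0.000000), k2 = (0.000000, 0.000000), k3 = (0.000000, 0.000000), k4 = (0.000000, 0.000000); V <- V + (h/6)(k1 + 2k2 + 2k3 + k4): V^p = -1.0000, V^q = 0.5000


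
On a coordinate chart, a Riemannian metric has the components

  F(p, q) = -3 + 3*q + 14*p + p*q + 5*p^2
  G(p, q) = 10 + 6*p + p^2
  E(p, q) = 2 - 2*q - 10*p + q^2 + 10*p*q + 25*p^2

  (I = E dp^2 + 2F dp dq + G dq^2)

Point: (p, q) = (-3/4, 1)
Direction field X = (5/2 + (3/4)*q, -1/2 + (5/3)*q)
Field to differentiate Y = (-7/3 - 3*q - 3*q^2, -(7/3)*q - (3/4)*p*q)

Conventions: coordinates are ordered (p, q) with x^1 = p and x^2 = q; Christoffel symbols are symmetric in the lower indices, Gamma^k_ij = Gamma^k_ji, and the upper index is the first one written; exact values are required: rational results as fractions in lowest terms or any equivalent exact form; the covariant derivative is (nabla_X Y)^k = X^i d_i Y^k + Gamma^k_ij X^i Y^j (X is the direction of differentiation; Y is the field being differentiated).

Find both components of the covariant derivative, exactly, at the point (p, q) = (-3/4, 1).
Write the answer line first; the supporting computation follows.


Answer: (nabla_X Y)^p = 272287/15456, (nabla_X Y)^q = -247763/11592

E = 241/16, F = -135/16, G = 97/16 at the point
E_p = -75/2, E_q = -15/2, F_p = 15/2, F_q = 9/4, G_p = 9/2, G_q = 0
EG - F^2 = 161/8;  g^inv = (8/161) * [[97/16, 135/16], [135/16, 241/16]]
first-kind symbols [ij,l] = (1/2)(d_i g_jl + d_j g_il - d_l g_ij): [pp,p] = E_p/2 = -75/4, [pp,q] = F_p - E_q/2 = 45/4, [pq,p] = E_q/2 = -15/4, [pq,q] = G_p/2 = 9/4, [qq,p] = F_q - G_p/2 = 0, [qq,q] = G_q/2 = 0
Gamma^p_ij = (G*[ij,p] - F*[ij,q])/(EG - F^2), Gamma^q_ij = (E*[ij,q] - F*[ij,p])/(EG - F^2)
Gamma_ppp = -150/161, Gamma_ppq = -30/161, Gamma_pqq = 0, Gamma_qpp = 90/161, Gamma_qpq = 18/161, Gamma_qqq = 0
X = (13/4, 7/6), Y = (-25/3, -85/48) at the point


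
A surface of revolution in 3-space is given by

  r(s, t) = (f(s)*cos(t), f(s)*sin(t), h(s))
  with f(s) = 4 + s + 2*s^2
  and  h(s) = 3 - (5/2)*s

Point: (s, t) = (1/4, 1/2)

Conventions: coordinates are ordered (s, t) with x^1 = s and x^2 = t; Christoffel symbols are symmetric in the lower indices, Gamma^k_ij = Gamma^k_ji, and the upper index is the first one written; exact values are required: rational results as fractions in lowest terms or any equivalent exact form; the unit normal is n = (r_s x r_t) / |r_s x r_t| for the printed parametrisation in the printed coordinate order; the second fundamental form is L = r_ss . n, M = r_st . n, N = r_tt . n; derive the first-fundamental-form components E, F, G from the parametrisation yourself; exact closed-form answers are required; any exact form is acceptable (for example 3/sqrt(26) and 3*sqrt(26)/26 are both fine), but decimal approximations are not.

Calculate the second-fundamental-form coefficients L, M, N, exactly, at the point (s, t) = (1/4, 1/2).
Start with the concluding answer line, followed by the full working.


Answer: L = 20*sqrt(41)/41, M = 0, N = -175*sqrt(41)/328

f = 35/8, f' = 2, f'' = 4, h' = -5/2, h'' = 0
E = 41/4, F = 0, G = 1225/64; answer radicand W^2 = 41/4
unnormalised second-form numerators: l = 10, m = 0, n = -175/16; L = l/sqrt(41/4), and similarly M = m/sqrt(W^2), N = n/sqrt(W^2)


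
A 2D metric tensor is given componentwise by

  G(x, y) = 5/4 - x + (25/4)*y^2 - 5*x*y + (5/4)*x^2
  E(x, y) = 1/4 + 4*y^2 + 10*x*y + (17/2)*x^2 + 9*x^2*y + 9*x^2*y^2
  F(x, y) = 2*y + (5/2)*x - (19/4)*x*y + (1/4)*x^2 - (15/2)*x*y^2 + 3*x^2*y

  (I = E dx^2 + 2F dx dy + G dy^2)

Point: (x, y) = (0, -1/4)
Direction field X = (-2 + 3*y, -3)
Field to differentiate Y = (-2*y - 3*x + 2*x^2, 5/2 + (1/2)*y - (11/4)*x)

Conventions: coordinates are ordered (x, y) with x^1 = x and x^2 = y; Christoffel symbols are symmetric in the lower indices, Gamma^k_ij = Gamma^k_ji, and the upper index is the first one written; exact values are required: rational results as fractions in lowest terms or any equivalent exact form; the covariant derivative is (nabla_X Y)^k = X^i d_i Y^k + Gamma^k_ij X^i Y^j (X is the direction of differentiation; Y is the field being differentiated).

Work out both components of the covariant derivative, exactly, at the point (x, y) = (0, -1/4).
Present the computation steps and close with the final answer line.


E = 1/2, F = -1/2, G = 105/64 at the point
E_x = -5/2, E_y = -2, F_x = 103/32, F_y = 2, G_x = 1/4, G_y = -25/8
EG - F^2 = 73/128;  g^inv = (128/73) * [[105/64, 1/2], [1/2, 1/2]]
first-kind symbols [ij,l] = (1/2)(d_i g_jl + d_j g_il - d_l g_ij): [xx,x] = E_x/2 = -5/4, [xx,y] = F_x - E_y/2 = 135/32, [xy,x] = E_y/2 = -1, [xy,y] = G_x/2 = 1/8, [yy,x] = F_y - G_x/2 = 15/8, [yy,y] = G_y/2 = -25/16
Gamma^x_ij = (G*[ij,x] - F*[ij,y])/(EG - F^2), Gamma^y_ij = (E*[ij,y] - F*[ij,x])/(EG - F^2)
Gamma_xxx = 15/146, Gamma_xxy = -202/73, Gamma_xyy = 1175/292, Gamma_yxx = 190/73, Gamma_yxy = -56/73, Gamma_yyy = 20/73
X = (-11/4, -3), Y = (1/2, 19/8) at the point

Answer: (nabla_X Y)^x = 17897/2336, (nabla_X Y)^y = 7817/1168


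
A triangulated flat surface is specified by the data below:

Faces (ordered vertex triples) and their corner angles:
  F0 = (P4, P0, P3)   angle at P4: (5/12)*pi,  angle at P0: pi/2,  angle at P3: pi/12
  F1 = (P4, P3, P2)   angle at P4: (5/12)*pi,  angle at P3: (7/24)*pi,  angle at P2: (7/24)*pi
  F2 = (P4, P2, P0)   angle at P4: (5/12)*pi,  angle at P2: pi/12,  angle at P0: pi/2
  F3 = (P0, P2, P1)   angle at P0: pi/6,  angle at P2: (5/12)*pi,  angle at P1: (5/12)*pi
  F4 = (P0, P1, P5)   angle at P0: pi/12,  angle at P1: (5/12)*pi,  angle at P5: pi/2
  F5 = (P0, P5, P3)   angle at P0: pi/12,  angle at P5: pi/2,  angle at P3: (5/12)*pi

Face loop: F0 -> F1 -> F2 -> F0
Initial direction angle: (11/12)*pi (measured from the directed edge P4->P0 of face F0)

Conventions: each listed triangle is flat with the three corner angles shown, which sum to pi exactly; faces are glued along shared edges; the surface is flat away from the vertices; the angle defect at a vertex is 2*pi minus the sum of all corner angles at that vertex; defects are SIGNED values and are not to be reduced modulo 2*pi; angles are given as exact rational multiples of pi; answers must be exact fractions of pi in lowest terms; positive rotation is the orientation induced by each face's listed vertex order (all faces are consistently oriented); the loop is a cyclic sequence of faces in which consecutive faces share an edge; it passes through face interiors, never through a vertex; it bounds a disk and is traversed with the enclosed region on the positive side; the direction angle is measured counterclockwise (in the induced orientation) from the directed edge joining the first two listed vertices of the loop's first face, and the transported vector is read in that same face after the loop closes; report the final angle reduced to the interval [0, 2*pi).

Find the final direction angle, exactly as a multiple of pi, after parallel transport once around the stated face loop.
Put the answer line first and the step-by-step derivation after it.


Answer: final direction angle = (5/3)*pi

enclosed vertex P4: corner angles sum to (5/4)*pi, defect = 2*pi - (5/4)*pi = (3/4)*pi
adding the enclosed defects to the starting angle (mod 2*pi, induced orientation) gives the holonomy
final angle = (11/12)*pi + (3/4)*pi = (5/3)*pi (mod 2*pi)


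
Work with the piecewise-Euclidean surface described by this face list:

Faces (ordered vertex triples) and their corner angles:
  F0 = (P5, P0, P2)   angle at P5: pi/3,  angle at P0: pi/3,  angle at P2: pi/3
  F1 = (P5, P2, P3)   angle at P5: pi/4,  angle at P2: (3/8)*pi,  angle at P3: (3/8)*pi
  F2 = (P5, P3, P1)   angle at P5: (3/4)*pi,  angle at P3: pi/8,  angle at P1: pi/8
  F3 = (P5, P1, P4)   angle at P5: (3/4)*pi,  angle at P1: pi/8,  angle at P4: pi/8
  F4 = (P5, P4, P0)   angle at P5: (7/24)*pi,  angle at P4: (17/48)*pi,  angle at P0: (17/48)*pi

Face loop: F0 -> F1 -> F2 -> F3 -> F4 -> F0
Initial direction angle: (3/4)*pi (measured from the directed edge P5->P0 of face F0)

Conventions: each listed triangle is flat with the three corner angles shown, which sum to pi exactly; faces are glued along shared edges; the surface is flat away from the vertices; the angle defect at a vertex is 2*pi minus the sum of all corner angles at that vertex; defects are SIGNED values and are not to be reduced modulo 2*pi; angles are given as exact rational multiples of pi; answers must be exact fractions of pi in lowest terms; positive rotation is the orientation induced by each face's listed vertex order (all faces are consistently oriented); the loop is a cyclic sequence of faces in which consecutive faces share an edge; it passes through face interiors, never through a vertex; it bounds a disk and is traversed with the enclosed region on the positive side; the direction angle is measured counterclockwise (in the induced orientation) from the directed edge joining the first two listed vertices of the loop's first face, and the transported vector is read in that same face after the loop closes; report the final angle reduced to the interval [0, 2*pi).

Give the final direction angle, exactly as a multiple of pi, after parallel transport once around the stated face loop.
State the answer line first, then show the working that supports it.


Answer: final direction angle = (3/8)*pi

enclosed vertex P5: corner angles sum to (19/8)*pi, defect = 2*pi - (19/8)*pi = (-3/8)*pi
transport around the loop rotates by the sum of enclosed defects; add to the initial angle mod 2*pi
final angle = (3/4)*pi - (3/8)*pi = (3/8)*pi (mod 2*pi)


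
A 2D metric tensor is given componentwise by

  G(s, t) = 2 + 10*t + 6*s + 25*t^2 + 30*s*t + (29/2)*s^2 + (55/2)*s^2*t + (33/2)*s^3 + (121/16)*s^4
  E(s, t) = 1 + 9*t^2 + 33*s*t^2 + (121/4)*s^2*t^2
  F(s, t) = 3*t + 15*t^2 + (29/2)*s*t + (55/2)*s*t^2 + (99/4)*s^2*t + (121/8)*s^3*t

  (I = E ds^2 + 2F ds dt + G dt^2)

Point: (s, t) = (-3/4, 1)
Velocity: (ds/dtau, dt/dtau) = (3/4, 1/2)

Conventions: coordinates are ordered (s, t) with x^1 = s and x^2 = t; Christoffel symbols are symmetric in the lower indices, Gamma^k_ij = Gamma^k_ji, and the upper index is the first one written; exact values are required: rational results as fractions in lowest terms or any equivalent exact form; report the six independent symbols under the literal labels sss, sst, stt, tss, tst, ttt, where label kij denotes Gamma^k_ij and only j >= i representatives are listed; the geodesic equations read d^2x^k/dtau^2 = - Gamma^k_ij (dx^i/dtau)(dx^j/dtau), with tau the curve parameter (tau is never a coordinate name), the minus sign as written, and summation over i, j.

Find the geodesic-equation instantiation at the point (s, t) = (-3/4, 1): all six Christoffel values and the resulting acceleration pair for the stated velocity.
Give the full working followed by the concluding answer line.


E = 145/64, F = -3051/512, G = 119017/4096 at the point
E_s = -99/8, E_t = 81/32, F_s = 3891/128, F_t = -5931/512, G_s = -3051/256, G_t = 1695/32
EG - F^2 = 124201/4096;  g^inv = (4096/124201) * [[119017/4096, 3051/512], [3051/512, 145/64]]
first-kind symbols [ij,l] = (1/2)(d_i g_jl + d_j g_il - d_l g_ij): [ss,s] = E_s/2 = -99/16, [ss,t] = F_s - E_t/2 = 3729/128, [st,s] = E_t/2 = 81/64, [st,t] = G_s/2 = -3051/512, [tt,s] = F_t - G_s/2 = -45/8, [tt,t] = G_t/2 = 1695/64
Gamma^s_ij = (G*[ij,s] - F*[ij,t])/(EG - F^2), Gamma^t_ij = (E*[ij,t] - F*[ij,s])/(EG - F^2)
Gamma_sss = -2304/11291, Gamma_sst = 5184/124201, Gamma_stt = -23040/124201, Gamma_tss = 10848/11291, Gamma_tst = -24408/124201, Gamma_ttt = 108480/124201
d^2s/dtau^2 = -(Gamma_sss*(3/4)^2 + 2*Gamma_sst*(3/4)*(1/2) + Gamma_stt*(1/2)^2) = 2304/17743
d^2t/dtau^2 = -(Gamma_tss*(3/4)^2 + 2*Gamma_tst*(3/4)*(1/2) + Gamma_ttt*(1/2)^2) = -10848/17743

Answer: Gamma_sss = -2304/11291, Gamma_sst = 5184/124201, Gamma_stt = -23040/124201, Gamma_tss = 10848/11291, Gamma_tst = -24408/124201, Gamma_ttt = 108480/124201; accelerations (d^2s/dtau^2, d^2t/dtau^2) = (2304/17743, -10848/17743)
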